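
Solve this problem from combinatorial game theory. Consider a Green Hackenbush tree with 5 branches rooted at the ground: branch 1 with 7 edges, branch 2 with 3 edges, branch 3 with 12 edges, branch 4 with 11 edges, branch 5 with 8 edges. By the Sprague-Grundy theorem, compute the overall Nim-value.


The tree has 5 branches from the ground vertex.
In Green Hackenbush, the Nim-value of a simple path of length k is k.
Branch 1: length 7, Nim-value = 7
Branch 2: length 3, Nim-value = 3
Branch 3: length 12, Nim-value = 12
Branch 4: length 11, Nim-value = 11
Branch 5: length 8, Nim-value = 8
Total Nim-value = XOR of all branch values:
0 XOR 7 = 7
7 XOR 3 = 4
4 XOR 12 = 8
8 XOR 11 = 3
3 XOR 8 = 11
Nim-value of the tree = 11

11


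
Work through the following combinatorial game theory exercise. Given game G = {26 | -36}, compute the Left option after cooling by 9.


Original game: {26 | -36} (a switch {a | b} with a > b).
Cooling by t (for t below the temperature (a - b)/2 = 31) taxes each move by t: {a | b} cooled by t is {a - t | b + t}.
Cooling amount: t = 9
Cooled Left option: 26 - 9 = 17
Cooled Right option: -36 + 9 = -27
Cooled game: {17 | -27}
Left option = 17

17


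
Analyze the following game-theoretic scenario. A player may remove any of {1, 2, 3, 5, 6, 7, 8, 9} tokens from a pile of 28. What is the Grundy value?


The subtraction set is S = {1, 2, 3, 5, 6, 7, 8, 9}.
G(k) = mex{ G(k - s) : s in S, s <= k }. We compute iteratively: G(0) = 0.
G(1) = mex({0}) = 1
G(2) = mex({0, 1}) = 2
G(3) = mex({0, 1, 2}) = 3
G(4) = mex({1, 2, 3}) = 0
G(5) = mex({0, 2, 3}) = 1
G(6) = mex({0, 1, 3}) = 2
G(7) = mex({0, 1, 2}) = 3
G(8) = mex({0, 1, 2, 3}) = 4
G(9) = mex({0, 1, 2, 3, 4}) = 5
G(10) = mex({0, 1, 2, 3, 4, 5}) = 6
G(11) = mex({0, 1, 2, 3, 4, 5, 6}) = 7
G(12) = mex({0, 1, 2, 3, 5, 6, 7}) = 4
G(13) = mex({0, 1, 2, 3, 4, 6, 7}) = 5
G(14) = mex({1, 2, 3, 4, 5, 7}) = 0
G(15) = mex({0, 2, 3, 4, 5, 6}) = 1
G(16) = mex({0, 1, 3, 4, 5, 6, 7}) = 2
G(17) = mex({0, 1, 2, 4, 5, 6, 7}) = 3
G(18) = mex({1, 2, 3, 4, 5, 6, 7}) = 0
G(19) = mex({0, 2, 3, 4, 5, 6, 7}) = 1
G(20) = mex({0, 1, 3, 4, 5, 7}) = 2
G(21) = mex({0, 1, 2, 4, 5}) = 3
G(22) = mex({0, 1, 2, 3, 5}) = 4
Observe that G(14)..G(22) = 0, 1, 2, 3, 0, 1, 2, 3, 4 repeats G(0)..G(8) = 0, 1, 2, 3, 0, 1, 2, 3, 4.
For k >= max(S) = 9, G(k) is determined by the previous 9 values G(k-9)..G(k-1); a window of 9 consecutive values has recurred shifted by 14, so by induction G(k + 14) = G(k) for all k >= 0: the sequence is periodic from the start with period 14.
One period: G(0..13) = 0, 1, 2, 3, 0, 1, 2, 3, 4, 5, 6, 7, 4, 5.
28 mod 14 = 0, so G(28) = G(0) = 0.

0


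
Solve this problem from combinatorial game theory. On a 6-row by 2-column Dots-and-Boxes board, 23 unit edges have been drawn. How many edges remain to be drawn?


Grid: 6 x 2 boxes, i.e. 7 rows and 3 columns of dots.
Horizontal edges: (rows + 1) * cols = 7 * 2 = 14
Vertical edges: rows * (cols + 1) = 6 * 3 = 18
Total edges: 14 + 18 = 32
Edges drawn: 23
Remaining: 32 - 23 = 9

9


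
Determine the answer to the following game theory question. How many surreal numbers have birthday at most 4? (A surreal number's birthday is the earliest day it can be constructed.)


Day 0: {|} = 0 is born. Count = 1.
Day n: the number of surreal numbers born by day n is 2^(n+1) - 1.
By day 0: 2^1 - 1 = 1
By day 1: 2^2 - 1 = 3
By day 2: 2^3 - 1 = 7
By day 3: 2^4 - 1 = 15
By day 4: 2^5 - 1 = 31
By day 4: 31 surreal numbers.

31


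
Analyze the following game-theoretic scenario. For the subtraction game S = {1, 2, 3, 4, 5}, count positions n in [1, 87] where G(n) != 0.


Subtraction set S = {1, 2, 3, 4, 5}, so G(n) = n mod 6.
G(n) = 0 when n is a multiple of 6.
Multiples of 6 in [1, 87]: 14
N-positions (nonzero Grundy) = 87 - 14 = 73

73


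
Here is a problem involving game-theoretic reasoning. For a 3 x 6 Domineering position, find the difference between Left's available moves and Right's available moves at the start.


Board is 3 x 6 (rows x cols).
Left (vertical) placements: (rows-1) * cols = 2 * 6 = 12
Right (horizontal) placements: rows * (cols-1) = 3 * 5 = 15
Advantage = Left - Right = 12 - 15 = -3

-3


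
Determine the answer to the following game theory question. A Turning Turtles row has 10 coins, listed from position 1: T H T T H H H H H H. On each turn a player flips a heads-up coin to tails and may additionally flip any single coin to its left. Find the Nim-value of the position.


Coins: T H T T H H H H H H
Key fact: a single head at position k behaves exactly like a Nim heap of size k (turning it to T and optionally flipping a coin at j < k corresponds to moving the heap from k to j, or to 0), and heads combine as a disjunctive sum (two heads at the same place would cancel, matching j XOR j = 0). So the Nim-value is the XOR of the 1-indexed positions of the heads.
Face-up positions (1-indexed): [2, 5, 6, 7, 8, 9, 10]
XOR 0 with 2: 0 XOR 2 = 2
XOR 2 with 5: 2 XOR 5 = 7
XOR 7 with 6: 7 XOR 6 = 1
XOR 1 with 7: 1 XOR 7 = 6
XOR 6 with 8: 6 XOR 8 = 14
XOR 14 with 9: 14 XOR 9 = 7
XOR 7 with 10: 7 XOR 10 = 13
Nim-value = 13

13


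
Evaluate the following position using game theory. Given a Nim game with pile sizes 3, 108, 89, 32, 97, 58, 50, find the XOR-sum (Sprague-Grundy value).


We need the XOR (exclusive or) of all pile sizes.
After XOR-ing pile 1 (size 3): 0 XOR 3 = 3
After XOR-ing pile 2 (size 108): 3 XOR 108 = 111
After XOR-ing pile 3 (size 89): 111 XOR 89 = 54
After XOR-ing pile 4 (size 32): 54 XOR 32 = 22
After XOR-ing pile 5 (size 97): 22 XOR 97 = 119
After XOR-ing pile 6 (size 58): 119 XOR 58 = 77
After XOR-ing pile 7 (size 50): 77 XOR 50 = 127
The Nim-value of this position is 127.

127


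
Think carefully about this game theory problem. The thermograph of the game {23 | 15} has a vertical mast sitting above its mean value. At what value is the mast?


Game = {23 | 15}, a switch {a | b} with numbers a > b.
Its thermograph has left wall a - t and right wall b + t, which meet at t = (a - b)/2, where both equal (a + b)/2. So the mast (mean value) is at (a + b)/2.
Mean = (23 + (15))/2 = 38/2 = 19

19


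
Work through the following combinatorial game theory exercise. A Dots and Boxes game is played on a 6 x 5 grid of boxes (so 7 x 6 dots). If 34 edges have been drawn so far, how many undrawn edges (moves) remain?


Grid: 6 x 5 boxes, i.e. 7 rows and 6 columns of dots.
Horizontal edges: (rows + 1) * cols = 7 * 5 = 35
Vertical edges: rows * (cols + 1) = 6 * 6 = 36
Total edges: 35 + 36 = 71
Edges drawn: 34
Remaining: 71 - 34 = 37

37


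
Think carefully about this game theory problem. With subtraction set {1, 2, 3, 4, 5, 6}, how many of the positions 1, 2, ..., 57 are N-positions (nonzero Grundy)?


Subtraction set S = {1, 2, 3, 4, 5, 6}, so G(n) = n mod 7.
G(n) = 0 when n is a multiple of 7.
Multiples of 7 in [1, 57]: 8
N-positions (nonzero Grundy) = 57 - 8 = 49

49


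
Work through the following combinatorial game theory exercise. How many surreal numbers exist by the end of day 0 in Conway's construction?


Day 0: {|} = 0 is born. Count = 1.
Day n: the number of surreal numbers born by day n is 2^(n+1) - 1.
By day 0: 2^1 - 1 = 1
By day 0: 1 surreal numbers.

1


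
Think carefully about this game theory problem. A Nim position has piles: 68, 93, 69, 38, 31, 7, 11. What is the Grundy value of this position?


We need the XOR (exclusive or) of all pile sizes.
After XOR-ing pile 1 (size 68): 0 XOR 68 = 68
After XOR-ing pile 2 (size 93): 68 XOR 93 = 25
After XOR-ing pile 3 (size 69): 25 XOR 69 = 92
After XOR-ing pile 4 (size 38): 92 XOR 38 = 122
After XOR-ing pile 5 (size 31): 122 XOR 31 = 101
After XOR-ing pile 6 (size 7): 101 XOR 7 = 98
After XOR-ing pile 7 (size 11): 98 XOR 11 = 105
The Nim-value of this position is 105.

105


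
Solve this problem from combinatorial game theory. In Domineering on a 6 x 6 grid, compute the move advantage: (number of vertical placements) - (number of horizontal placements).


Board is 6 x 6 (rows x cols).
Left (vertical) placements: (rows-1) * cols = 5 * 6 = 30
Right (horizontal) placements: rows * (cols-1) = 6 * 5 = 30
Advantage = Left - Right = 30 - 30 = 0

0


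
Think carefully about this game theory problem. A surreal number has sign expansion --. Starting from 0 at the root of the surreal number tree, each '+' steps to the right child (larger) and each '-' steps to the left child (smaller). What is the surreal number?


Sign expansion: --
Rule: track bounds (lo, hi), initially (-inf, +inf). On '+', the current value becomes lo and we move to the simplest number in (value, hi): value + 1 if hi = +inf, otherwise the midpoint (value + hi)/2. On '-', the current value becomes hi and we move to value - 1 if lo = -inf, otherwise the midpoint (lo + value)/2.
Start at 0.
Step 1: sign = -, move left. Bounds: (-inf, 0). Value = -1
Step 2: sign = -, move left. Bounds: (-inf, -1). Value = -2
The surreal number with sign expansion -- is -2.

-2


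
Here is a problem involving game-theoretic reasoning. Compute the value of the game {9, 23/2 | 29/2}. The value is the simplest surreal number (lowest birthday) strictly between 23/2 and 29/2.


Left options: {9, 23/2}, max = 23/2
Right options: {29/2}, min = 29/2
All options are numbers and max(Left) < min(Right), so by the simplicity theorem the value is the simplest (earliest-born) number strictly between 23/2 and 29/2.
Integers 12 through 14 all lie strictly between 23/2 and 29/2.
Among integers, the simplest (lowest birthday = smallest |n|; 0 is born on day 0, +-n on day n) is 12.
No non-integer in the interval can be simpler: if x is a non-integer in the interval, then floor(x) or ceil(x) also lies in the interval (the interval contains an integer), and both are proper prefixes of x's sign expansion, i.e. born earlier. So the game value is 12.
Game value = 12

12


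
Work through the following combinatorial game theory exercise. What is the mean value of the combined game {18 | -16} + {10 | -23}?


G1 = {18 | -16}, G2 = {10 | -23}
Each is a switch {a | b} with numbers a > b; its mean value is (a + b)/2, and mean value is additive over game sums: m(G1 + G2) = m(G1) + m(G2).
Mean of G1 = (18 + (-16))/2 = 2/2 = 1
Mean of G2 = (10 + (-23))/2 = -13/2 = -13/2
Mean of G1 + G2 = 1 + -13/2 = -11/2

-11/2


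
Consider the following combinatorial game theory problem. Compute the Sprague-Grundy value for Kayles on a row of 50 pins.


Kayles: a move removes 1 or 2 adjacent pins from a contiguous row.
Removing pins from a row of k leaves two independent rows (a, b) with a + b = k - 1 (one pin) or a + b = k - 2 (two pins); an end removal gives a = 0.
By Sprague-Grundy, G(k) = mex{ G(a) XOR G(b) } over all these splits. G(0) = 0.
G(1): splits (0,0):0^0=0 -> mex({0}) = 1
G(2): splits (0,1):0^1=1 (0,0):0^0=0 -> mex({0, 1}) = 2
G(3): splits (0,2):0^2=2 (1,1):1^1=0 (0,1):0^1=1 -> mex({0, 1, 2}) = 3
G(4): splits (0,3):0^3=3 (1,2):1^2=3 (0,2):0^2=2 (1,1):1^1=0 -> mex({0, 2, 3}) = 1
G(5): splits (0,4):0^1=1 (1,3):1^3=2 (2,2):2^2=0 (0,3):0^3=3 (1,2):1^2=3 -> mex({0, 1, 2, 3}) = 4
G(6) = mex({0, 1, 2, 4}) = 3
G(7) = mex({0, 1, 3, 4, 5}) = 2
G(8) = mex({0, 2, 3, 5, 6}) = 1
G(9) = mex({0, 1, 2, 3, 6, 7}) = 4
G(10) = mex({0, 1, 3, 4, 5, 7}) = 2
G(11) = mex({0, 1, 2, 3, 4, 5}) = 6
G(12) = mex({0, 1, 2, 3, 5, 6, 7}) = 4
G(13) = mex({0, 2, 3, 4, 6, 7}) = 1
G(14) = mex({0, 1, 4, 5, 6, 7}) = 2
G(15) = mex({0, 1, 2, 3, 4, 5, 6}) = 7
G(16) = mex({0, 2, 3, 5, 6, 7}) = 1
G(17) = mex({0, 1, 2, 3, 5, 6, 7}) = 4
G(18) = mex({0, 1, 2, 4, 5, 6}) = 3
G(19) = mex({0, 1, 3, 4, 5, 7}) = 2
G(20) = mex({0, 2, 3, 4, 5, 6, 7}) = 1
G(21) = mex({0, 1, 2, 3, 5, 6, 7}) = 4
G(22) = mex({0, 1, 2, 3, 4, 5, 7}) = 6
G(23) = mex({0, 1, 2, 3, 4, 5, 6}) = 7
G(24) = mex({0, 1, 2, 3, 5, 6, 7}) = 4
G(25) = mex({0, 2, 3, 4, 6, 7}) = 1
G(26) = mex({0, 1, 3, 4, 5, 6, 7}) = 2
G(27) = mex({0, 1, 2, 3, 4, 5, 6, 7}) = 8
G(28) = mex({0, 1, 2, 3, 4, 6, 7, 8}) = 5
G(29) = mex({0, 1, 2, 3, 5, 6, 7, 8, 9}) = 4
G(30) = mex({0, 1, 2, 3, 4, 5, 6, 9, 10}) = 7
G(31) = mex({0, 1, 3, 4, 5, 7, 10, 11}) = 2
G(32) = mex({0, 2, 3, 4, 5, 6, 7, 9, 11}) = 1
G(33) = mex({0, 1, 2, 3, 4, 5, 6, 7, 9, 12}) = 8
G(34) = mex({0, 1, 2, 3, 4, 5, 7, 8, 11, 12}) = 6
G(35) = mex({0, 1, 2, 3, 4, 5, 6, 8, 9, 10, 11}) = 7
G(36) = mex({0, 1, 2, 3, 5, 6, 7, 9, 10}) = 4
G(37) = mex({0, 2, 3, 4, 6, 7, 9, 10, 11, 12}) = 1
G(38) = mex({0, 1, 3, 4, 5, 6, 7, 9, 10, 11, 12}) = 2
G(39) = mex({0, 1, 2, 4, 5, 6, 7, 9, 10, 12, 14}) = 3
G(40) = mex({0, 2, 3, 4, 6, 7, 11, 12, 14}) = 1
G(41) = mex({0, 1, 2, 3, 5, 6, 7, 9, 10, 11, 12}) = 4
G(42) = mex({0, 1, 2, 3, 4, 5, 6, 9, 10}) = 7
G(43) = mex({0, 1, 3, 4, 5, 7, 9, 10, 12, 15}) = 2
G(44) = mex({0, 2, 3, 4, 5, 6, 7, 9, 10, 12, 15}) = 1
G(45) = mex({0, 1, 2, 3, 4, 5, 6, 7, 9, 10, 12, 14}) = 8
G(46) = mex({0, 1, 3, 4, 5, 7, 8, 11, 12, 14}) = 2
G(47) = mex({0, 1, 2, 3, 4, 5, 6, 8, 9, 10, 11, 12}) = 7
G(48) = mex({0, 1, 2, 3, 5, 6, 7, 9, 10}) = 4
G(49) = mex({0, 2, 3, 4, 6, 7, 9, 10, 11, 12, 15}) = 1
G(50) = mex({0, 1, 4, 5, 6, 7, 9, 11, 12, 14, 15}) = 2
Therefore G(50) = 2.

2


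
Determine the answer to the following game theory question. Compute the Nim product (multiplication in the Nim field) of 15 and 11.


Nim multiplication is bilinear over XOR: (u XOR v) * w = (u*w) XOR (v*w).
So we split each operand into its bit components and XOR the pairwise Nim products.
15 = 1 + 2 + 4 + 8 (as XOR of powers of 2).
11 = 1 + 2 + 8 (as XOR of powers of 2).
Using the standard Nim-product table on single bits:
  2*2 = 3,   2*4 = 8,   2*8 = 12,
  4*4 = 6,   4*8 = 11,  8*8 = 13,
and  1*x = x (identity), k*l = l*k (commutative).
Pairwise Nim products:
  1 * 1 = 1
  1 * 2 = 2
  1 * 8 = 8
  2 * 1 = 2
  2 * 2 = 3
  2 * 8 = 12
  4 * 1 = 4
  4 * 2 = 8
  4 * 8 = 11
  8 * 1 = 8
  8 * 2 = 12
  8 * 8 = 13
XOR them: 1 XOR 2 XOR 8 XOR 2 XOR 3 XOR 12 XOR 4 XOR 8 XOR 11 XOR 8 XOR 12 XOR 13 = 8.
Result: 15 * 11 = 8 (in Nim).

8


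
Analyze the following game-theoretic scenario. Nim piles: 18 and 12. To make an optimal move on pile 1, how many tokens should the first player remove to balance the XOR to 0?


Piles: 18 and 12
Current XOR: 18 XOR 12 = 30 (non-zero, so this is an N-position).
To make the XOR zero, we need to find a move that balances the piles.
For pile 1 (size 18): target = 18 XOR 30 = 12
We reduce pile 1 from 18 to 12.
Tokens removed: 18 - 12 = 6
Verification: 12 XOR 12 = 0

6


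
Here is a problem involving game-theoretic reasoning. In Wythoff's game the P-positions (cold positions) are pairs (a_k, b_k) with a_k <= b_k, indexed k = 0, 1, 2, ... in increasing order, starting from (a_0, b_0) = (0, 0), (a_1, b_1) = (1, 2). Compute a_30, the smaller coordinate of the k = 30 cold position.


By Wythoff's theorem, a_k = floor(k * phi) and b_k = floor(k * phi^2) = a_k + k, where phi = (1 + sqrt(5))/2 is the golden ratio.
phi = (1 + sqrt(5))/2 = 1.618034
k = 30
k * phi = 30 * 1.618034 = 48.541020
a_30 = floor(k * phi) = 48

48


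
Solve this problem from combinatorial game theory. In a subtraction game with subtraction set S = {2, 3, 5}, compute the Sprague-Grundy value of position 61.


The subtraction set is S = {2, 3, 5}.
G(k) = mex{ G(k - s) : s in S, s <= k }. We compute iteratively: G(0) = 0.
G(1) = mex({}) = 0
G(2) = mex({0}) = 1
G(3) = mex({0}) = 1
G(4) = mex({0, 1}) = 2
G(5) = mex({0, 1}) = 2
G(6) = mex({0, 1, 2}) = 3
G(7) = mex({1, 2}) = 0
G(8) = mex({1, 2, 3}) = 0
G(9) = mex({0, 2, 3}) = 1
G(10) = mex({0, 2}) = 1
G(11) = mex({0, 1, 3}) = 2
Observe that G(7)..G(11) = 0, 0, 1, 1, 2 repeats G(0)..G(4) = 0, 0, 1, 1, 2.
For k >= max(S) = 5, G(k) is determined by the previous 5 values G(k-5)..G(k-1); a window of 5 consecutive values has recurred shifted by 7, so by induction G(k + 7) = G(k) for all k >= 0: the sequence is periodic from the start with period 7.
One period: G(0..6) = 0, 0, 1, 1, 2, 2, 3.
61 mod 7 = 5, so G(61) = G(5) = 2.

2


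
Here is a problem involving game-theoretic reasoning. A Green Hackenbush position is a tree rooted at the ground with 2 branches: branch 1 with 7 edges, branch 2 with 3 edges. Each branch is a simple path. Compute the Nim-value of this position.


The tree has 2 branches from the ground vertex.
In Green Hackenbush, the Nim-value of a simple path of length k is k.
Branch 1: length 7, Nim-value = 7
Branch 2: length 3, Nim-value = 3
Total Nim-value = XOR of all branch values:
0 XOR 7 = 7
7 XOR 3 = 4
Nim-value of the tree = 4

4


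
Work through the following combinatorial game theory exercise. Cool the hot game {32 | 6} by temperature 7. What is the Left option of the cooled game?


Original game: {32 | 6} (a switch {a | b} with a > b).
Cooling by t (for t below the temperature (a - b)/2 = 13) taxes each move by t: {a | b} cooled by t is {a - t | b + t}.
Cooling amount: t = 7
Cooled Left option: 32 - 7 = 25
Cooled Right option: 6 + 7 = 13
Cooled game: {25 | 13}
Left option = 25

25


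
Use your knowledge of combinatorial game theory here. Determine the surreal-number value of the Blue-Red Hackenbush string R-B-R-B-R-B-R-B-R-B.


Edges (from ground): R-B-R-B-R-B-R-B-R-B
By Berlekamp's sign-expansion rule, a Blue-Red Hackenbush stalk has the value of the surreal number whose sign sequence is the edge sequence with B -> + and R -> -.
Sign sequence: -+-+-+-+-+
Trace the sign expansion in the surreal number tree, starting from 0:
Edge 1: R (sign -) -> bounds (-inf, 0), value = -1
Edge 2: B (sign +) -> bounds (-1, 0), value = -1/2
Edge 3: R (sign -) -> bounds (-1, -1/2), value = -3/4
Edge 4: B (sign +) -> bounds (-3/4, -1/2), value = -5/8
Edge 5: R (sign -) -> bounds (-3/4, -5/8), value = -11/16
Edge 6: B (sign +) -> bounds (-11/16, -5/8), value = -21/32
Edge 7: R (sign -) -> bounds (-11/16, -21/32), value = -43/64
Edge 8: B (sign +) -> bounds (-43/64, -21/32), value = -85/128
Edge 9: R (sign -) -> bounds (-43/64, -85/128), value = -171/256
Edge 10: B (sign +) -> bounds (-171/256, -85/128), value = -341/512
Game value = -341/512

-341/512


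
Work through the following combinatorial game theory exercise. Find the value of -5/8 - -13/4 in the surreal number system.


x = -5/8, y = -13/4
Converting to common denominator: 8
x = -5/8, y = -26/8
x - y = -5/8 - -13/4 = 21/8

21/8


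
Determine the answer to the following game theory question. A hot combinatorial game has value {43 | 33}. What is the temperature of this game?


The game is {43 | 33}, a switch {a | b} with numbers a > b.
Cooling {a | b} by t gives {a - t | b + t}, which stops being hot when a - t = b + t, i.e. at t = (a - b)/2. So the temperature of a switch is (a - b)/2.
Temperature = (Left option - Right option) / 2
= (43 - (33)) / 2
= 10 / 2
= 5

5


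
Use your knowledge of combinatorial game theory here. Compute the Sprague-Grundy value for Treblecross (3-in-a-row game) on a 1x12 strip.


Treblecross: place X on empty cells; 3-in-a-row wins.
Playing within two cells of an existing X lets the opponent win at once, so sensible play treats the cells i-2..i+2 around each X as dead. The player left with no safe cell loses, so this is a normal-play take-away game on strips of safe cells.
Placing X at cell i (0-indexed) of a strip of k safe cells leaves independent strips of sizes max(0, i-2) and max(0, k-i-3). Hence G(k) = mex{ G(max(0,i-2)) XOR G(max(0,k-i-3)) : 0 <= i < k }, with G(0) = 0.
G(1): splits (0,0):0^0=0 -> mex({0}) = 1
G(2): splits (0,0):0^0=0 -> mex({0}) = 1
G(3): splits (0,0):0^0=0 -> mex({0}) = 1
G(4): splits (0,1):0^1=1 (0,0):0^0=0 -> mex({0, 1}) = 2
G(5): splits (0,2):0^1=1 (0,1):0^1=1 (0,0):0^0=0 -> mex({0, 1}) = 2
G(6) = mex({1}) = 0
G(7) = mex({0, 1, 2}) = 3
G(8) = mex({0, 1, 2}) = 3
G(9) = mex({0, 2}) = 1
G(10) = mex({0, 2, 3}) = 1
G(11) = mex({0, 3}) = 1
G(12) = mex({1, 3}) = 0
Therefore G(12) = 0.

0


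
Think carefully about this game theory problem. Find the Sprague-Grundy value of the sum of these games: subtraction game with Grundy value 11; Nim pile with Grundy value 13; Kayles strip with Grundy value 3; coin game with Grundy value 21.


By the Sprague-Grundy theorem, the Grundy value of a sum of games is the XOR of individual Grundy values.
subtraction game: Grundy value = 11. Running XOR: 0 XOR 11 = 11
Nim pile: Grundy value = 13. Running XOR: 11 XOR 13 = 6
Kayles strip: Grundy value = 3. Running XOR: 6 XOR 3 = 5
coin game: Grundy value = 21. Running XOR: 5 XOR 21 = 16
The combined Grundy value is 16.

16


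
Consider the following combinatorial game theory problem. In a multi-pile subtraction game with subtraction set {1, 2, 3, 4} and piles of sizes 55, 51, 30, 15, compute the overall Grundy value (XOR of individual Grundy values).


Subtraction set: {1, 2, 3, 4}
For this subtraction set, G(n) = n mod 5 (period = max + 1 = 5).
Pile 1 (size 55): G(55) = 55 mod 5 = 0
Pile 2 (size 51): G(51) = 51 mod 5 = 1
Pile 3 (size 30): G(30) = 30 mod 5 = 0
Pile 4 (size 15): G(15) = 15 mod 5 = 0
Total Grundy value = XOR of all: 0 XOR 1 XOR 0 XOR 0 = 1

1


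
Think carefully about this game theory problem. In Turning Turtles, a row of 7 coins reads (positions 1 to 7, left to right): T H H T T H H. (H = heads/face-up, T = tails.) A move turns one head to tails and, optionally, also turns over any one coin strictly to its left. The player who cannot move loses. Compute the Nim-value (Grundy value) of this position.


Coins: T H H T T H H
Key fact: a single head at position k behaves exactly like a Nim heap of size k (turning it to T and optionally flipping a coin at j < k corresponds to moving the heap from k to j, or to 0), and heads combine as a disjunctive sum (two heads at the same place would cancel, matching j XOR j = 0). So the Nim-value is the XOR of the 1-indexed positions of the heads.
Face-up positions (1-indexed): [2, 3, 6, 7]
XOR 0 with 2: 0 XOR 2 = 2
XOR 2 with 3: 2 XOR 3 = 1
XOR 1 with 6: 1 XOR 6 = 7
XOR 7 with 7: 7 XOR 7 = 0
Nim-value = 0

0


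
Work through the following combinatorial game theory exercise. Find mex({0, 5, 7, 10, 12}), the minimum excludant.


Set = {0, 5, 7, 10, 12}
0 is in the set.
1 is NOT in the set. This is the mex.
mex = 1

1


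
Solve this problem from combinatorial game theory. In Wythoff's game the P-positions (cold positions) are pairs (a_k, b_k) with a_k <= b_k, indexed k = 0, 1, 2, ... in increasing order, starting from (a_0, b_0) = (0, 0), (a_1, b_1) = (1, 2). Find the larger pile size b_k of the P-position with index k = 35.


By Wythoff's theorem, a_k = floor(k * phi) and b_k = floor(k * phi^2) = a_k + k, where phi = (1 + sqrt(5))/2 is the golden ratio.
phi = (1 + sqrt(5))/2 = 1.618034
phi^2 = phi + 1 = 2.618034
k = 35
k * phi^2 = 35 * 2.618034 = 91.631190
b_35 = floor(k * phi^2) = 91 (check: a_35 + k = 56 + 35 = 91)

91


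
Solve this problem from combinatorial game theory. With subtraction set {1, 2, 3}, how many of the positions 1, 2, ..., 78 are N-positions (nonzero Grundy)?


Subtraction set S = {1, 2, 3}, so G(n) = n mod 4.
G(n) = 0 when n is a multiple of 4.
Multiples of 4 in [1, 78]: 19
N-positions (nonzero Grundy) = 78 - 19 = 59

59


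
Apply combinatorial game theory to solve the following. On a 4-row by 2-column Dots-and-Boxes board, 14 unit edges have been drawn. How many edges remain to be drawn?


Grid: 4 x 2 boxes, i.e. 5 rows and 3 columns of dots.
Horizontal edges: (rows + 1) * cols = 5 * 2 = 10
Vertical edges: rows * (cols + 1) = 4 * 3 = 12
Total edges: 10 + 12 = 22
Edges drawn: 14
Remaining: 22 - 14 = 8

8


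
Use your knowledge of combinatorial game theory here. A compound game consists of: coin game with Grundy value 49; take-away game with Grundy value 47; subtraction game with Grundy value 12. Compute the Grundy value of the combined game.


By the Sprague-Grundy theorem, the Grundy value of a sum of games is the XOR of individual Grundy values.
coin game: Grundy value = 49. Running XOR: 0 XOR 49 = 49
take-away game: Grundy value = 47. Running XOR: 49 XOR 47 = 30
subtraction game: Grundy value = 12. Running XOR: 30 XOR 12 = 18
The combined Grundy value is 18.

18


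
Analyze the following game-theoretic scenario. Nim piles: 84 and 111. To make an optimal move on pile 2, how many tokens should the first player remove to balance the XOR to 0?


Piles: 84 and 111
Current XOR: 84 XOR 111 = 59 (non-zero, so this is an N-position).
To make the XOR zero, we need to find a move that balances the piles.
For pile 2 (size 111): target = 111 XOR 59 = 84
We reduce pile 2 from 111 to 84.
Tokens removed: 111 - 84 = 27
Verification: 84 XOR 84 = 0

27


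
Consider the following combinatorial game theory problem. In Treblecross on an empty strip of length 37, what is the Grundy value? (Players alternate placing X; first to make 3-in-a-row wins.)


Treblecross: place X on empty cells; 3-in-a-row wins.
Playing within two cells of an existing X lets the opponent win at once, so sensible play treats the cells i-2..i+2 around each X as dead. The player left with no safe cell loses, so this is a normal-play take-away game on strips of safe cells.
Placing X at cell i (0-indexed) of a strip of k safe cells leaves independent strips of sizes max(0, i-2) and max(0, k-i-3). Hence G(k) = mex{ G(max(0,i-2)) XOR G(max(0,k-i-3)) : 0 <= i < k }, with G(0) = 0.
G(1): splits (0,0):0^0=0 -> mex({0}) = 1
G(2): splits (0,0):0^0=0 -> mex({0}) = 1
G(3): splits (0,0):0^0=0 -> mex({0}) = 1
G(4): splits (0,1):0^1=1 (0,0):0^0=0 -> mex({0, 1}) = 2
G(5): splits (0,2):0^1=1 (0,1):0^1=1 (0,0):0^0=0 -> mex({0, 1}) = 2
G(6) = mex({1}) = 0
G(7) = mex({0, 1, 2}) = 3
G(8) = mex({0, 1, 2}) = 3
G(9) = mex({0, 2}) = 1
G(10) = mex({0, 2, 3}) = 1
G(11) = mex({0, 3}) = 1
G(12) = mex({1, 3}) = 0
G(13) = mex({0, 1, 2, 3}) = 4
G(14) = mex({0, 1, 2}) = 3
G(15) = mex({0, 1, 2}) = 3
G(16) = mex({0, 1, 2, 4}) = 3
G(17) = mex({0, 1, 3, 4}) = 2
G(18) = mex({0, 1, 3, 4}) = 2
G(19) = mex({0, 1, 3, 5}) = 2
G(20) = mex({0, 1, 2, 3, 5}) = 4
G(21) = mex({0, 1, 2, 3, 5}) = 4
G(22) = mex({1, 2, 6}) = 0
G(23) = mex({0, 1, 2, 3, 4, 6}) = 5
G(24) = mex({0, 1, 2, 3, 4}) = 5
G(25) = mex({0, 1, 3, 4, 7}) = 2
G(26) = mex({0, 1, 3, 4, 5, 7}) = 2
G(27) = mex({0, 1, 3, 5}) = 2
G(28) = mex({0, 1, 2, 5}) = 3
G(29) = mex({0, 1, 2, 4, 5, 6}) = 3
G(30) = mex({1, 2, 4, 6}) = 0
G(31) = mex({0, 1, 2, 3, 4, 6}) = 5
G(32) = mex({1, 2, 3, 4, 7}) = 0
G(33) = mex({0, 3, 7}) = 1
G(34) = mex({0, 2, 3, 5, 7}) = 1
G(35) = mex({0, 2, 3, 5, 6}) = 1
G(36) = mex({0, 1, 2, 5, 6}) = 3
G(37) = mex({0, 1, 2, 4, 5, 6}) = 3
Therefore G(37) = 3.

3


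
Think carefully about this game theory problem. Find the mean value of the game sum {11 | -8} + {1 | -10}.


G1 = {11 | -8}, G2 = {1 | -10}
Each is a switch {a | b} with numbers a > b; its mean value is (a + b)/2, and mean value is additive over game sums: m(G1 + G2) = m(G1) + m(G2).
Mean of G1 = (11 + (-8))/2 = 3/2 = 3/2
Mean of G2 = (1 + (-10))/2 = -9/2 = -9/2
Mean of G1 + G2 = 3/2 + -9/2 = -3

-3


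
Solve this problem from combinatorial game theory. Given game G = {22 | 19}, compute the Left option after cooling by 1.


Original game: {22 | 19} (a switch {a | b} with a > b).
Cooling by t (for t below the temperature (a - b)/2 = 3/2) taxes each move by t: {a | b} cooled by t is {a - t | b + t}.
Cooling amount: t = 1
Cooled Left option: 22 - 1 = 21
Cooled Right option: 19 + 1 = 20
Cooled game: {21 | 20}
Left option = 21

21


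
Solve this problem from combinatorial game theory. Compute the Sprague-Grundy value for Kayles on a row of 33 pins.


Kayles: a move removes 1 or 2 adjacent pins from a contiguous row.
Removing pins from a row of k leaves two independent rows (a, b) with a + b = k - 1 (one pin) or a + b = k - 2 (two pins); an end removal gives a = 0.
By Sprague-Grundy, G(k) = mex{ G(a) XOR G(b) } over all these splits. G(0) = 0.
G(1): splits (0,0):0^0=0 -> mex({0}) = 1
G(2): splits (0,1):0^1=1 (0,0):0^0=0 -> mex({0, 1}) = 2
G(3): splits (0,2):0^2=2 (1,1):1^1=0 (0,1):0^1=1 -> mex({0, 1, 2}) = 3
G(4): splits (0,3):0^3=3 (1,2):1^2=3 (0,2):0^2=2 (1,1):1^1=0 -> mex({0, 2, 3}) = 1
G(5): splits (0,4):0^1=1 (1,3):1^3=2 (2,2):2^2=0 (0,3):0^3=3 (1,2):1^2=3 -> mex({0, 1, 2, 3}) = 4
G(6) = mex({0, 1, 2, 4}) = 3
G(7) = mex({0, 1, 3, 4, 5}) = 2
G(8) = mex({0, 2, 3, 5, 6}) = 1
G(9) = mex({0, 1, 2, 3, 6, 7}) = 4
G(10) = mex({0, 1, 3, 4, 5, 7}) = 2
G(11) = mex({0, 1, 2, 3, 4, 5}) = 6
G(12) = mex({0, 1, 2, 3, 5, 6, 7}) = 4
G(13) = mex({0, 2, 3, 4, 6, 7}) = 1
G(14) = mex({0, 1, 4, 5, 6, 7}) = 2
G(15) = mex({0, 1, 2, 3, 4, 5, 6}) = 7
G(16) = mex({0, 2, 3, 5, 6, 7}) = 1
G(17) = mex({0, 1, 2, 3, 5, 6, 7}) = 4
G(18) = mex({0, 1, 2, 4, 5, 6}) = 3
G(19) = mex({0, 1, 3, 4, 5, 7}) = 2
G(20) = mex({0, 2, 3, 4, 5, 6, 7}) = 1
G(21) = mex({0, 1, 2, 3, 5, 6, 7}) = 4
G(22) = mex({0, 1, 2, 3, 4, 5, 7}) = 6
G(23) = mex({0, 1, 2, 3, 4, 5, 6}) = 7
G(24) = mex({0, 1, 2, 3, 5, 6, 7}) = 4
G(25) = mex({0, 2, 3, 4, 6, 7}) = 1
G(26) = mex({0, 1, 3, 4, 5, 6, 7}) = 2
G(27) = mex({0, 1, 2, 3, 4, 5, 6, 7}) = 8
G(28) = mex({0, 1, 2, 3, 4, 6, 7, 8}) = 5
G(29) = mex({0, 1, 2, 3, 5, 6, 7, 8, 9}) = 4
G(30) = mex({0, 1, 2, 3, 4, 5, 6, 9, 10}) = 7
G(31) = mex({0, 1, 3, 4, 5, 7, 10, 11}) = 2
G(32) = mex({0, 2, 3, 4, 5, 6, 7, 9, 11}) = 1
G(33) = mex({0, 1, 2, 3, 4, 5, 6, 7, 9, 12}) = 8
Therefore G(33) = 8.

8


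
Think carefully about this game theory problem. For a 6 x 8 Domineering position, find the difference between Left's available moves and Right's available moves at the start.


Board is 6 x 8 (rows x cols).
Left (vertical) placements: (rows-1) * cols = 5 * 8 = 40
Right (horizontal) placements: rows * (cols-1) = 6 * 7 = 42
Advantage = Left - Right = 40 - 42 = -2

-2


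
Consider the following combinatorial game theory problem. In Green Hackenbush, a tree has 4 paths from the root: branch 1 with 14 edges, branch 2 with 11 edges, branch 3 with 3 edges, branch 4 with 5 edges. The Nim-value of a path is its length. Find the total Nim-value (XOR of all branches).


The tree has 4 branches from the ground vertex.
In Green Hackenbush, the Nim-value of a simple path of length k is k.
Branch 1: length 14, Nim-value = 14
Branch 2: length 11, Nim-value = 11
Branch 3: length 3, Nim-value = 3
Branch 4: length 5, Nim-value = 5
Total Nim-value = XOR of all branch values:
0 XOR 14 = 14
14 XOR 11 = 5
5 XOR 3 = 6
6 XOR 5 = 3
Nim-value of the tree = 3

3


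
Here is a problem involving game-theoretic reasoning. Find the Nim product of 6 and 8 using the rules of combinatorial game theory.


Nim multiplication is bilinear over XOR: (u XOR v) * w = (u*w) XOR (v*w).
So we split each operand into its bit components and XOR the pairwise Nim products.
6 = 2 + 4 (as XOR of powers of 2).
8 = 8 (as XOR of powers of 2).
Using the standard Nim-product table on single bits:
  2*2 = 3,   2*4 = 8,   2*8 = 12,
  4*4 = 6,   4*8 = 11,  8*8 = 13,
and  1*x = x (identity), k*l = l*k (commutative).
Pairwise Nim products:
  2 * 8 = 12
  4 * 8 = 11
XOR them: 12 XOR 11 = 7.
Result: 6 * 8 = 7 (in Nim).

7


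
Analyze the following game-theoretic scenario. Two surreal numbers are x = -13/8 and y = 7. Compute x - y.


x = -13/8, y = 7
Converting to common denominator: 8
x = -13/8, y = 56/8
x - y = -13/8 - 7 = -69/8

-69/8


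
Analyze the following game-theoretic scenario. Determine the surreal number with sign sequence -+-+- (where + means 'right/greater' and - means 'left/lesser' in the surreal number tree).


Sign expansion: -+-+-
Rule: track bounds (lo, hi), initially (-inf, +inf). On '+', the current value becomes lo and we move to the simplest number in (value, hi): value + 1 if hi = +inf, otherwise the midpoint (value + hi)/2. On '-', the current value becomes hi and we move to value - 1 if lo = -inf, otherwise the midpoint (lo + value)/2.
Start at 0.
Step 1: sign = -, move left. Bounds: (-inf, 0). Value = -1
Step 2: sign = +, move right. Bounds: (-1, 0). Value = -1/2
Step 3: sign = -, move left. Bounds: (-1, -1/2). Value = -3/4
Step 4: sign = +, move right. Bounds: (-3/4, -1/2). Value = -5/8
Step 5: sign = -, move left. Bounds: (-3/4, -5/8). Value = -11/16
The surreal number with sign expansion -+-+- is -11/16.

-11/16


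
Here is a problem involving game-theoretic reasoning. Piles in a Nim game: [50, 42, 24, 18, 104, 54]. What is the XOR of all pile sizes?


We need the XOR (exclusive or) of all pile sizes.
After XOR-ing pile 1 (size 50): 0 XOR 50 = 50
After XOR-ing pile 2 (size 42): 50 XOR 42 = 24
After XOR-ing pile 3 (size 24): 24 XOR 24 = 0
After XOR-ing pile 4 (size 18): 0 XOR 18 = 18
After XOR-ing pile 5 (size 104): 18 XOR 104 = 122
After XOR-ing pile 6 (size 54): 122 XOR 54 = 76
The Nim-value of this position is 76.

76


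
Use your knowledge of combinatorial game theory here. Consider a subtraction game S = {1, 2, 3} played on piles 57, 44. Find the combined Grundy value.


Subtraction set: {1, 2, 3}
For this subtraction set, G(n) = n mod 4 (period = max + 1 = 4).
Pile 1 (size 57): G(57) = 57 mod 4 = 1
Pile 2 (size 44): G(44) = 44 mod 4 = 0
Total Grundy value = XOR of all: 1 XOR 0 = 1

1


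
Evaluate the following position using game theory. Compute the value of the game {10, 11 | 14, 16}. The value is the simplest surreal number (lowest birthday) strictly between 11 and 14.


Left options: {10, 11}, max = 11
Right options: {14, 16}, min = 14
All options are numbers and max(Left) < min(Right), so by the simplicity theorem the value is the simplest (earliest-born) number strictly between 11 and 14.
Integers 12 through 13 all lie strictly between 11 and 14.
Among integers, the simplest (lowest birthday = smallest |n|; 0 is born on day 0, +-n on day n) is 12.
No non-integer in the interval can be simpler: if x is a non-integer in the interval, then floor(x) or ceil(x) also lies in the interval (the interval contains an integer), and both are proper prefixes of x's sign expansion, i.e. born earlier. So the game value is 12.
Game value = 12

12


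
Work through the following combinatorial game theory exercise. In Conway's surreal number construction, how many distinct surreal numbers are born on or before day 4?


Day 0: {|} = 0 is born. Count = 1.
Day n: the number of surreal numbers born by day n is 2^(n+1) - 1.
By day 0: 2^1 - 1 = 1
By day 1: 2^2 - 1 = 3
By day 2: 2^3 - 1 = 7
By day 3: 2^4 - 1 = 15
By day 4: 2^5 - 1 = 31
By day 4: 31 surreal numbers.

31


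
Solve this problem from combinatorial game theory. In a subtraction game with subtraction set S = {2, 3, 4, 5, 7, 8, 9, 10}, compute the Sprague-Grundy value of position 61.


The subtraction set is S = {2, 3, 4, 5, 7, 8, 9, 10}.
G(k) = mex{ G(k - s) : s in S, s <= k }. We compute iteratively: G(0) = 0.
G(1) = mex({}) = 0
G(2) = mex({0}) = 1
G(3) = mex({0}) = 1
G(4) = mex({0, 1}) = 2
G(5) = mex({0, 1}) = 2
G(6) = mex({0, 1, 2}) = 3
G(7) = mex({0, 1, 2}) = 3
G(8) = mex({0, 1, 2, 3}) = 4
G(9) = mex({0, 1, 2, 3}) = 4
G(10) = mex({0, 1, 2, 3, 4}) = 5
G(11) = mex({0, 1, 2, 3, 4}) = 5
G(12) = mex({1, 2, 3, 4, 5}) = 0
G(13) = mex({1, 2, 3, 4, 5}) = 0
G(14) = mex({0, 2, 3, 4, 5}) = 1
G(15) = mex({0, 2, 3, 4, 5}) = 1
G(16) = mex({0, 1, 3, 4, 5}) = 2
G(17) = mex({0, 1, 3, 4, 5}) = 2
G(18) = mex({0, 1, 2, 4, 5}) = 3
G(19) = mex({0, 1, 2, 4, 5}) = 3
G(20) = mex({0, 1, 2, 3, 5}) = 4
G(21) = mex({0, 1, 2, 3, 5}) = 4
Observe that G(12)..G(21) = 0, 0, 1, 1, 2, 2, 3, 3, 4, 4 repeats G(0)..G(9) = 0, 0, 1, 1, 2, 2, 3, 3, 4, 4.
For k >= max(S) = 10, G(k) is determined by the previous 10 values G(k-10)..G(k-1); a window of 10 consecutive values has recurred shifted by 12, so by induction G(k + 12) = G(k) for all k >= 0: the sequence is periodic from the start with period 12.
One period: G(0..11) = 0, 0, 1, 1, 2, 2, 3, 3, 4, 4, 5, 5.
61 mod 12 = 1, so G(61) = G(1) = 0.

0


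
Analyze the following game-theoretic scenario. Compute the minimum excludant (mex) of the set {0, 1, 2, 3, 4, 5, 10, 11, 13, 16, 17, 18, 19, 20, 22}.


Set = {0, 1, 2, 3, 4, 5, 10, 11, 13, 16, 17, 18, 19, 20, 22}
0 is in the set.
1 is in the set.
2 is in the set.
3 is in the set.
4 is in the set.
5 is in the set.
6 is NOT in the set. This is the mex.
mex = 6

6


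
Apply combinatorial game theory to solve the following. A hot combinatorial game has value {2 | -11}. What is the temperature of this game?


The game is {2 | -11}, a switch {a | b} with numbers a > b.
Cooling {a | b} by t gives {a - t | b + t}, which stops being hot when a - t = b + t, i.e. at t = (a - b)/2. So the temperature of a switch is (a - b)/2.
Temperature = (Left option - Right option) / 2
= (2 - (-11)) / 2
= 13 / 2
= 13/2

13/2


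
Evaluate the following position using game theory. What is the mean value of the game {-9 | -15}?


Game = {-9 | -15}, a switch {a | b} with numbers a > b.
Its thermograph has left wall a - t and right wall b + t, which meet at t = (a - b)/2, where both equal (a + b)/2. So the mast (mean value) is at (a + b)/2.
Mean = (-9 + (-15))/2 = -24/2 = -12

-12


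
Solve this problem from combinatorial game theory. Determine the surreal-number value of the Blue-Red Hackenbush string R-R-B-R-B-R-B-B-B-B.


Edges (from ground): R-R-B-R-B-R-B-B-B-B
By Berlekamp's sign-expansion rule, a Blue-Red Hackenbush stalk has the value of the surreal number whose sign sequence is the edge sequence with B -> + and R -> -.
Sign sequence: --+-+-++++
Trace the sign expansion in the surreal number tree, starting from 0:
Edge 1: R (sign -) -> bounds (-inf, 0), value = -1
Edge 2: R (sign -) -> bounds (-inf, -1), value = -2
Edge 3: B (sign +) -> bounds (-2, -1), value = -3/2
Edge 4: R (sign -) -> bounds (-2, -3/2), value = -7/4
Edge 5: B (sign +) -> bounds (-7/4, -3/2), value = -13/8
Edge 6: R (sign -) -> bounds (-7/4, -13/8), value = -27/16
Edge 7: B (sign +) -> bounds (-27/16, -13/8), value = -53/32
Edge 8: B (sign +) -> bounds (-53/32, -13/8), value = -105/64
Edge 9: B (sign +) -> bounds (-105/64, -13/8), value = -209/128
Edge 10: B (sign +) -> bounds (-209/128, -13/8), value = -417/256
Game value = -417/256

-417/256


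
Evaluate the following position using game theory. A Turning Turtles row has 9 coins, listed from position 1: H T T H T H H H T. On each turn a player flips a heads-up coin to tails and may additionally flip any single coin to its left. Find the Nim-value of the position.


Coins: H T T H T H H H T
Key fact: a single head at position k behaves exactly like a Nim heap of size k (turning it to T and optionally flipping a coin at j < k corresponds to moving the heap from k to j, or to 0), and heads combine as a disjunctive sum (two heads at the same place would cancel, matching j XOR j = 0). So the Nim-value is the XOR of the 1-indexed positions of the heads.
Face-up positions (1-indexed): [1, 4, 6, 7, 8]
XOR 0 with 1: 0 XOR 1 = 1
XOR 1 with 4: 1 XOR 4 = 5
XOR 5 with 6: 5 XOR 6 = 3
XOR 3 with 7: 3 XOR 7 = 4
XOR 4 with 8: 4 XOR 8 = 12
Nim-value = 12

12


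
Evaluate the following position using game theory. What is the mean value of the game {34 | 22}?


Game = {34 | 22}, a switch {a | b} with numbers a > b.
Its thermograph has left wall a - t and right wall b + t, which meet at t = (a - b)/2, where both equal (a + b)/2. So the mast (mean value) is at (a + b)/2.
Mean = (34 + (22))/2 = 56/2 = 28

28


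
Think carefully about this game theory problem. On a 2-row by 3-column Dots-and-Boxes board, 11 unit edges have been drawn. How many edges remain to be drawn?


Grid: 2 x 3 boxes, i.e. 3 rows and 4 columns of dots.
Horizontal edges: (rows + 1) * cols = 3 * 3 = 9
Vertical edges: rows * (cols + 1) = 2 * 4 = 8
Total edges: 9 + 8 = 17
Edges drawn: 11
Remaining: 17 - 11 = 6

6


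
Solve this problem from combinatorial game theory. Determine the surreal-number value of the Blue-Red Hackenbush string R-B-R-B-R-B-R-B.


Edges (from ground): R-B-R-B-R-B-R-B
By Berlekamp's sign-expansion rule, a Blue-Red Hackenbush stalk has the value of the surreal number whose sign sequence is the edge sequence with B -> + and R -> -.
Sign sequence: -+-+-+-+
Trace the sign expansion in the surreal number tree, starting from 0:
Edge 1: R (sign -) -> bounds (-inf, 0), value = -1
Edge 2: B (sign +) -> bounds (-1, 0), value = -1/2
Edge 3: R (sign -) -> bounds (-1, -1/2), value = -3/4
Edge 4: B (sign +) -> bounds (-3/4, -1/2), value = -5/8
Edge 5: R (sign -) -> bounds (-3/4, -5/8), value = -11/16
Edge 6: B (sign +) -> bounds (-11/16, -5/8), value = -21/32
Edge 7: R (sign -) -> bounds (-11/16, -21/32), value = -43/64
Edge 8: B (sign +) -> bounds (-43/64, -21/32), value = -85/128
Game value = -85/128

-85/128
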